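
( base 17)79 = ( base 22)5i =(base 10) 128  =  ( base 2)10000000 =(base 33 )3t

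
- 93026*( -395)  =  36745270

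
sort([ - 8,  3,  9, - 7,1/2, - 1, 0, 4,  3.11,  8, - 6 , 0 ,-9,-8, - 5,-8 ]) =[  -  9 , - 8 , -8,  -  8,-7, - 6, - 5, - 1 , 0 , 0,1/2, 3, 3.11 , 4,8,9]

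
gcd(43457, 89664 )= 1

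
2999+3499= 6498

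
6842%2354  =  2134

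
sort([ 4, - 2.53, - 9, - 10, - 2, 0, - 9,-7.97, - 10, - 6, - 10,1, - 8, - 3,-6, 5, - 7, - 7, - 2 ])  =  [ - 10, - 10, - 10,- 9, - 9,-8, - 7.97 , - 7, - 7, - 6, - 6,-3, - 2.53, - 2,- 2,0,1, 4 , 5 ]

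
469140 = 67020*7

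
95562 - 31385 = 64177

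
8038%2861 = 2316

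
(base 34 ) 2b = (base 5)304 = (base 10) 79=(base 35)29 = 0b1001111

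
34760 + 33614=68374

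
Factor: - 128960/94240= - 2^1*13^1*19^( - 1) =- 26/19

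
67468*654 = 44124072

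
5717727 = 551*10377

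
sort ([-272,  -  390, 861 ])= [  -  390, - 272, 861 ] 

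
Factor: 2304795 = 3^1*5^1*19^1 * 8087^1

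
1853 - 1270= 583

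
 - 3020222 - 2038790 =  - 5059012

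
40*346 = 13840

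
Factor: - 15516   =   - 2^2 * 3^2*431^1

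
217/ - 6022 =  - 217/6022 = - 0.04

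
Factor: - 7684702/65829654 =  - 3^( - 2)*11^( - 1 )*19^1*43^1*4703^1 * 332473^( - 1) = - 3842351/32914827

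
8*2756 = 22048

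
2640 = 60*44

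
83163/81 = 27721/27 = 1026.70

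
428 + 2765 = 3193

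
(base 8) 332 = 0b11011010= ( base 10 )218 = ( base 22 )9k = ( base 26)8A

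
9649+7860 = 17509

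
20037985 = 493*40645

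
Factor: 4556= 2^2 * 17^1*67^1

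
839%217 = 188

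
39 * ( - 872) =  - 34008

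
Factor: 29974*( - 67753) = -2^1*7^2*2141^1*9679^1 = - 2030828422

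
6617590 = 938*7055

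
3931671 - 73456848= - 69525177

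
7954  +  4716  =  12670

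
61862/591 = 61862/591 = 104.67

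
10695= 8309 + 2386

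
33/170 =33/170  =  0.19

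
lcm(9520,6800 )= 47600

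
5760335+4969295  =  10729630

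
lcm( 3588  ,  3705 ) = 340860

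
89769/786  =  29923/262= 114.21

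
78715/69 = 78715/69 = 1140.80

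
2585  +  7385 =9970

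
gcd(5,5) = 5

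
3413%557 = 71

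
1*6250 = 6250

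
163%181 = 163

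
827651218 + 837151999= 1664803217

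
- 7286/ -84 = 86+31/42= 86.74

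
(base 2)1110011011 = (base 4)32123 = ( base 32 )sr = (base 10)923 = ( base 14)49D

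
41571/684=4619/76 = 60.78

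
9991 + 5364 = 15355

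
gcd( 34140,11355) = 15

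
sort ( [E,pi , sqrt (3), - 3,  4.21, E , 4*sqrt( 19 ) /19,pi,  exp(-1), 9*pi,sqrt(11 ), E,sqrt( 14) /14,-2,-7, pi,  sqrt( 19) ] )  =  [ - 7,-3, - 2, sqrt ( 14) /14,exp ( - 1 ),4*sqrt( 19)/19, sqrt(3), E, E,E,pi, pi, pi,sqrt( 11), 4.21, sqrt(19 ), 9*pi ]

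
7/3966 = 7/3966 = 0.00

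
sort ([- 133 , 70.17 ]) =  [-133, 70.17]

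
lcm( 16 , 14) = 112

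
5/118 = 5/118 = 0.04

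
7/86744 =1/12392=0.00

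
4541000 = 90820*50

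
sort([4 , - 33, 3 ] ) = [ - 33,3,4 ]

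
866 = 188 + 678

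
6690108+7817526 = 14507634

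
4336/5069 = 4336/5069 = 0.86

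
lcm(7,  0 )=0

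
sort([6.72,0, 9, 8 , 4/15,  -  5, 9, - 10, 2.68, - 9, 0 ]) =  [- 10, - 9 , - 5,  0,0 , 4/15,2.68, 6.72, 8,9, 9]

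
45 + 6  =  51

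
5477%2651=175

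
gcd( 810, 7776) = 162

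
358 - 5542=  - 5184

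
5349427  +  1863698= 7213125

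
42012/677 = 42012/677 = 62.06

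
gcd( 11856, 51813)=57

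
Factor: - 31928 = -2^3*  13^1 * 307^1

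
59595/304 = 59595/304 =196.04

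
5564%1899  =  1766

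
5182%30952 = 5182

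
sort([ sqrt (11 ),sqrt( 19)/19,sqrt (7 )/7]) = [sqrt( 19 )/19,sqrt( 7 ) /7,sqrt(11 )]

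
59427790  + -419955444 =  - 360527654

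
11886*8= 95088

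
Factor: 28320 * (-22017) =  - 623521440 = -2^5*3^2*5^1  *  41^1*59^1 * 179^1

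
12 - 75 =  - 63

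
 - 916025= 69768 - 985793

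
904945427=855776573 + 49168854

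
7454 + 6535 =13989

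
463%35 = 8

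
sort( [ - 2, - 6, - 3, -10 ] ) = [ - 10,- 6,- 3,  -  2 ]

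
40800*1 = 40800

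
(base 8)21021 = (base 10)8721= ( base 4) 2020101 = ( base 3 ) 102222000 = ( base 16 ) 2211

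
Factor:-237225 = - 3^1 * 5^2*3163^1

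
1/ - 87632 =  - 1/87632 = - 0.00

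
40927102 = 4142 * 9881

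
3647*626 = 2283022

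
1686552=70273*24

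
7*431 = 3017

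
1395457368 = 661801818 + 733655550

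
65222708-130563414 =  - 65340706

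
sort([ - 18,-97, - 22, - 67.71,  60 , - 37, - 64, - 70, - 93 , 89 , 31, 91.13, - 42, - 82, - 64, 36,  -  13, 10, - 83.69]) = [ -97 ,- 93, - 83.69, - 82, - 70,-67.71, - 64,-64,-42,  -  37,- 22 , - 18, - 13, 10,  31, 36, 60,  89, 91.13 ] 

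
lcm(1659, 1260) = 99540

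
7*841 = 5887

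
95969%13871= 12743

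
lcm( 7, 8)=56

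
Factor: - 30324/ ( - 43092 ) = 3^( -3 )*19^1 = 19/27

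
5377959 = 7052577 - 1674618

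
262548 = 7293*36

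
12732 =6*2122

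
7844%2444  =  512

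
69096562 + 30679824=99776386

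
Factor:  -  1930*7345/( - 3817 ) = 14175850/3817 = 2^1*5^2*11^( - 1)*13^1*113^1 * 193^1*347^(-1 )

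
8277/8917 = 8277/8917 = 0.93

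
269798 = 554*487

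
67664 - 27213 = 40451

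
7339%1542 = 1171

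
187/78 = 187/78 = 2.40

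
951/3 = 317 = 317.00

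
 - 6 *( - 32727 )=196362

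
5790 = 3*1930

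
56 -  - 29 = 85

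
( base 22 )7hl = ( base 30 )463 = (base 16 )EC7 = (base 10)3783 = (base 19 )A92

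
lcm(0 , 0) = 0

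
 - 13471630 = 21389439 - 34861069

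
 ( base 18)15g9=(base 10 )7749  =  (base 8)17105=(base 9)11560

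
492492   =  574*858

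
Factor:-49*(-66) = 2^1*3^1*7^2 * 11^1=3234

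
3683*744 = 2740152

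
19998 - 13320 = 6678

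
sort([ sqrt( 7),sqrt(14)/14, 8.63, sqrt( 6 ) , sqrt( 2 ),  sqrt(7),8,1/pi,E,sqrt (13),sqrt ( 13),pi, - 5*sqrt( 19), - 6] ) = [ - 5*sqrt( 19), - 6,  sqrt(14) /14 , 1/pi, sqrt( 2 ), sqrt( 6),sqrt( 7 ),sqrt( 7), E,pi,sqrt( 13) , sqrt (13),8, 8.63 ] 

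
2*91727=183454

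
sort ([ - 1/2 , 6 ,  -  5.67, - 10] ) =[ - 10, - 5.67,-1/2,6 ]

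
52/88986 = 26/44493 = 0.00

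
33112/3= 33112/3 = 11037.33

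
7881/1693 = 7881/1693 = 4.66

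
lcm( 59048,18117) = 1594296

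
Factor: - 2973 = - 3^1*991^1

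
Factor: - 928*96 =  -89088 = -2^10*3^1*29^1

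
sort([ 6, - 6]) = [ - 6,6]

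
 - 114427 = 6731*( - 17)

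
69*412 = 28428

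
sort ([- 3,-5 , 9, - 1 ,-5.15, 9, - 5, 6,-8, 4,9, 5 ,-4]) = [ - 8, - 5.15,-5, - 5, - 4, - 3, -1, 4, 5 , 6, 9, 9,  9]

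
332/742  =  166/371 = 0.45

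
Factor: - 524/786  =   - 2^1 * 3^ (-1) = - 2/3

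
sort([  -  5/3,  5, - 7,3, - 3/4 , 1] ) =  [- 7, - 5/3, - 3/4,  1,3,5]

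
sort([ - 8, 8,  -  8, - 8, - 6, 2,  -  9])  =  [ - 9, - 8,-8 , - 8, - 6, 2,  8 ] 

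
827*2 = 1654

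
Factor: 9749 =9749^1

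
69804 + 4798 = 74602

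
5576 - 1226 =4350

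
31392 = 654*48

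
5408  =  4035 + 1373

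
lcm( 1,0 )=0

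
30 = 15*2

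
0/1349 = 0 = 0.00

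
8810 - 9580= - 770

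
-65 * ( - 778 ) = 50570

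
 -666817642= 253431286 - 920248928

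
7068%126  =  12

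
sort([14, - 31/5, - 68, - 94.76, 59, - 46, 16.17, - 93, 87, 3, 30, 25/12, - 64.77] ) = [-94.76, - 93, - 68, - 64.77, - 46, - 31/5, 25/12,  3, 14, 16.17, 30, 59,87]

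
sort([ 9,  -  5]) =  [  -  5,9] 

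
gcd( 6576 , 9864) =3288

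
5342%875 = 92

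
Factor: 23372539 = 577^1*40507^1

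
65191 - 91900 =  - 26709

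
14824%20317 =14824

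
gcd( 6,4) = 2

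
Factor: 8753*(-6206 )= -54321118= - 2^1*29^1*107^1 * 8753^1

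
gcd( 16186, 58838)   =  2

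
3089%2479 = 610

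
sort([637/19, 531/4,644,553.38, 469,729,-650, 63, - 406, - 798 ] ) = [ - 798, - 650, - 406,637/19,63,531/4,469,  553.38,644, 729]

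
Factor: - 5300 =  - 2^2*5^2*53^1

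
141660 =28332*5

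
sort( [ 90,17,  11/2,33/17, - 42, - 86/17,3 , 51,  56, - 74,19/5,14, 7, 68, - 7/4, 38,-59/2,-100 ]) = [ - 100, - 74 , - 42,-59/2,-86/17,-7/4,33/17,3,19/5, 11/2,7, 14,17,38,  51,56, 68, 90]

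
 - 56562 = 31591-88153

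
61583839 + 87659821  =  149243660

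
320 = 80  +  240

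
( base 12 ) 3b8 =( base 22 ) 140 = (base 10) 572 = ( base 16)23C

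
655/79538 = 655/79538  =  0.01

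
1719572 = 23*74764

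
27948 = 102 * 274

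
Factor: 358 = 2^1*179^1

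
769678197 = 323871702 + 445806495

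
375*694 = 260250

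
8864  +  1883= 10747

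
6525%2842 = 841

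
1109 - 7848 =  - 6739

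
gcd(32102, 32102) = 32102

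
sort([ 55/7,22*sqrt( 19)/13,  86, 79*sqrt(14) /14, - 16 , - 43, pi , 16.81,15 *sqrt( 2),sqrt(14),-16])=[ - 43, - 16, - 16,pi,sqrt( 14), 22  *sqrt(19 )/13, 55/7, 16.81,79*sqrt(14 ) /14, 15 * sqrt (2), 86]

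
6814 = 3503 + 3311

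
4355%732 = 695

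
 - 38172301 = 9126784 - 47299085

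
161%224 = 161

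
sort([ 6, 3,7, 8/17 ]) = [8/17, 3, 6, 7]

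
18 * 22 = 396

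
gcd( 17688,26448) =24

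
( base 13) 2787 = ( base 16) 1638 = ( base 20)e48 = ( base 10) 5688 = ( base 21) cii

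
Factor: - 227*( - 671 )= 11^1*61^1 * 227^1 = 152317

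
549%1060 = 549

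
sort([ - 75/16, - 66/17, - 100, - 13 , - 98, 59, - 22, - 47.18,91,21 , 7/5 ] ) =[ - 100, - 98, - 47.18, - 22, - 13,-75/16,  -  66/17,7/5, 21 , 59, 91]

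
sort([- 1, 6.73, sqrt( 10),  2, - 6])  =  [- 6, - 1, 2, sqrt(10 ), 6.73] 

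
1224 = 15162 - 13938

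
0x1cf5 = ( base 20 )IAD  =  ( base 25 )BLD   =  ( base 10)7413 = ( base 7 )30420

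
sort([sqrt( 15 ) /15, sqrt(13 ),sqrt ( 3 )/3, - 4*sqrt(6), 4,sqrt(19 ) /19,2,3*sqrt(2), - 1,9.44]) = [-4 * sqrt(6 ), - 1, sqrt(19)/19,sqrt( 15)/15,sqrt(3 )/3, 2, sqrt(13),  4, 3*sqrt(2),9.44]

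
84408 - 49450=34958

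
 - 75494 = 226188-301682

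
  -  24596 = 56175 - 80771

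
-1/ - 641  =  1/641 = 0.00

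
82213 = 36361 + 45852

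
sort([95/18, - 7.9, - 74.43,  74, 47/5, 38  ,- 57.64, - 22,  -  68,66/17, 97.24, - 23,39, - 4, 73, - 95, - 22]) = [ - 95, - 74.43, -68,  -  57.64,  -  23 ,-22 , - 22, - 7.9, - 4, 66/17,95/18,47/5, 38,39,73,74, 97.24 ]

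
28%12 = 4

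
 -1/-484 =1/484= 0.00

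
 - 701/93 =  - 701/93 = - 7.54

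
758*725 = 549550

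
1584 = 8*198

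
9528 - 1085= 8443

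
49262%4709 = 2172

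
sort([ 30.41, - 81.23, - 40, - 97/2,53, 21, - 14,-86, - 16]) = [  -  86,-81.23, - 97/2,  -  40 , - 16,-14,21, 30.41, 53]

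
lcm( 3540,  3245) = 38940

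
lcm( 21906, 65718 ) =65718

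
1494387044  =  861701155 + 632685889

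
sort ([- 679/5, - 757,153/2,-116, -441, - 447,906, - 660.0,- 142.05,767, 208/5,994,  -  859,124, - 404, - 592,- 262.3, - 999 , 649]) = [- 999,-859, - 757,- 660.0, - 592, - 447,- 441,  -  404, - 262.3,- 142.05, - 679/5 , - 116,208/5, 153/2,124 , 649 , 767,906, 994 ]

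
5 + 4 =9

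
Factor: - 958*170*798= - 2^3 * 3^1*5^1*7^1*  17^1*19^1*479^1 = - 129962280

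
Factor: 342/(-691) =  - 2^1*3^2 *19^1*691^( - 1)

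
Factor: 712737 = 3^2* 79193^1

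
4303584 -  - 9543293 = 13846877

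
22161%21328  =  833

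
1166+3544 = 4710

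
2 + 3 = 5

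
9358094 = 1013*9238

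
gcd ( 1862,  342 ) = 38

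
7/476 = 1/68=0.01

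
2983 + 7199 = 10182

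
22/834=11/417 = 0.03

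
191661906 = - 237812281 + 429474187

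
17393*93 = 1617549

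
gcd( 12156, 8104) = 4052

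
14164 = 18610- 4446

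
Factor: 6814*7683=2^1*3^1*13^1*197^1*3407^1=52351962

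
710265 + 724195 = 1434460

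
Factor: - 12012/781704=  - 2^ ( - 1)*3^(  -  2) *13^1 * 47^( - 1)=- 13/846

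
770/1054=385/527 = 0.73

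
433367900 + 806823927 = 1240191827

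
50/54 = 25/27 = 0.93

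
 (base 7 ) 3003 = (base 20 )2bc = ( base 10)1032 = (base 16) 408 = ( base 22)22K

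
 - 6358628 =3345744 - 9704372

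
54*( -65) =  - 3510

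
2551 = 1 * 2551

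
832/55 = 15 + 7/55  =  15.13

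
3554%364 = 278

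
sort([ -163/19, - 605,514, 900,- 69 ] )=[ - 605, - 69, - 163/19,514, 900] 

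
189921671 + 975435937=1165357608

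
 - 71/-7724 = 71/7724 = 0.01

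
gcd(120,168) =24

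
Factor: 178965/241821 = 205/277 = 5^1*41^1*277^(  -  1) 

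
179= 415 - 236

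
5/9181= 5/9181= 0.00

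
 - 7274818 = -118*61651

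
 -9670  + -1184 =- 10854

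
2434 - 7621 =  - 5187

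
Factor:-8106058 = -2^1*101^1*40129^1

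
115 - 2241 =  - 2126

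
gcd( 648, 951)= 3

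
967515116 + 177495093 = 1145010209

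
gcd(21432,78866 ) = 94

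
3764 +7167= 10931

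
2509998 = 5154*487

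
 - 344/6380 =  - 86/1595 = - 0.05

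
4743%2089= 565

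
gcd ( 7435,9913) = 1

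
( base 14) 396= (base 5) 10340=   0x2D0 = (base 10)720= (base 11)5A5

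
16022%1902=806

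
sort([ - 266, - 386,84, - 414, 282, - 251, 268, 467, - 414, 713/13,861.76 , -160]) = [ - 414, - 414,-386, - 266, - 251, - 160,713/13,84, 268,  282,467  ,  861.76] 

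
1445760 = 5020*288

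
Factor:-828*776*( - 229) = 147138912= 2^5 * 3^2 * 23^1*97^1*229^1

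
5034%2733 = 2301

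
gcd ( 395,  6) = 1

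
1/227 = 1/227 = 0.00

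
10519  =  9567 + 952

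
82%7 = 5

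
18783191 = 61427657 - 42644466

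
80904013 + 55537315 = 136441328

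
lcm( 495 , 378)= 20790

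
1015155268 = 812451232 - -202704036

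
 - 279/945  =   - 1 + 74/105=- 0.30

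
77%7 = 0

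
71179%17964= 17287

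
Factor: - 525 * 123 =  - 64575 = - 3^2 * 5^2 * 7^1 * 41^1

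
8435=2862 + 5573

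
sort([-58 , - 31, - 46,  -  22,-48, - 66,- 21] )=[-66,-58, - 48, - 46, - 31, - 22, - 21]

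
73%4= 1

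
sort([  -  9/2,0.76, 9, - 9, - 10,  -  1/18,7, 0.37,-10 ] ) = [ - 10 , - 10, - 9, - 9/2, - 1/18,0.37, 0.76, 7,9 ]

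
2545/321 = 7+298/321 = 7.93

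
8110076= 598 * 13562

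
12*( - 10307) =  - 123684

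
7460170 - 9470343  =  -2010173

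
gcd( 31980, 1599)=1599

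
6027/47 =128 + 11/47 =128.23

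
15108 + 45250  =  60358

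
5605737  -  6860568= -1254831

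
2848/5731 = 2848/5731 = 0.50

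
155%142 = 13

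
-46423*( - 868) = 40295164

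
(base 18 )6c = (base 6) 320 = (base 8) 170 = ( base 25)4k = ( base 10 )120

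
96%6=0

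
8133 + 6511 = 14644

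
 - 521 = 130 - 651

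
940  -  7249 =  - 6309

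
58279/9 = 6475 + 4/9 = 6475.44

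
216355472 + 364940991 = 581296463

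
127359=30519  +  96840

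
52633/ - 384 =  - 52633/384 = - 137.07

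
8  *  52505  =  420040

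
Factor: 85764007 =7^1  *823^1*14887^1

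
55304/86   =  27652/43=   643.07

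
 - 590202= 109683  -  699885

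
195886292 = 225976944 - 30090652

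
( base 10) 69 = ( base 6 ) 153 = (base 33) 23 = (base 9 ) 76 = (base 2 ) 1000101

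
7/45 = 7/45 = 0.16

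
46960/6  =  23480/3 = 7826.67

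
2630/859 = 2630/859 = 3.06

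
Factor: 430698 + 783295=1213993= 11^2*79^1*127^1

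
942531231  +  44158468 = 986689699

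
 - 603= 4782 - 5385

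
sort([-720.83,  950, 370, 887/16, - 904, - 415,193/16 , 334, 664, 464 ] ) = [ - 904,- 720.83, - 415,193/16, 887/16, 334, 370 , 464,664, 950 ] 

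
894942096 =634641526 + 260300570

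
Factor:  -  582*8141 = -2^1 * 3^1*7^1*97^1*1163^1 = -4738062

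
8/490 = 4/245 = 0.02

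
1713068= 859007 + 854061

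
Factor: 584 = 2^3*73^1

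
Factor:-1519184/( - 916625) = 2^4*5^( - 3 )*7333^( - 1) * 94949^1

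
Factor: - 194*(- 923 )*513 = 91858806= 2^1*3^3*13^1*19^1*71^1*97^1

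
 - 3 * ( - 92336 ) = 277008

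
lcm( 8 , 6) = 24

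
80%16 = 0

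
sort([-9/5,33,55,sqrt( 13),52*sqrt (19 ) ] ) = [- 9/5 , sqrt( 13 ),33,55,52  *sqrt ( 19)] 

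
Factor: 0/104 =0^1 = 0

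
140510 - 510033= - 369523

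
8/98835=8/98835 = 0.00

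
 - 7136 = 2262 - 9398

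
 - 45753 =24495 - 70248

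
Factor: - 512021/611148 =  - 2^( - 2)*3^(-1)*50929^( - 1)*512021^1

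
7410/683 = 7410/683  =  10.85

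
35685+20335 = 56020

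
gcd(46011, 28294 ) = 7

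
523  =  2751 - 2228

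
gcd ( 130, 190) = 10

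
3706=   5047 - 1341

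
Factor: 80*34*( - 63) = -2^5*3^2*5^1*7^1 * 17^1 = - 171360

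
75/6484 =75/6484 = 0.01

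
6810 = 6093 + 717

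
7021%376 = 253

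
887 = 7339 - 6452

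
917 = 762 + 155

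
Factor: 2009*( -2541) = -5104869 = - 3^1*7^3 * 11^2*41^1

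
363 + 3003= 3366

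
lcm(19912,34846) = 139384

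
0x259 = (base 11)4a7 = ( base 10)601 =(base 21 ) 17d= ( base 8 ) 1131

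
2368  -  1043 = 1325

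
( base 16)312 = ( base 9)1063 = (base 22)1DG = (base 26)146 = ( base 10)786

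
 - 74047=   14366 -88413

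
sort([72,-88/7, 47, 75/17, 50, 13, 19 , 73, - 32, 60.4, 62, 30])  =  [ - 32, - 88/7, 75/17,13, 19,30, 47,50, 60.4, 62, 72, 73 ]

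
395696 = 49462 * 8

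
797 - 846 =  - 49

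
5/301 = 5/301 = 0.02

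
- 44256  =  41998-86254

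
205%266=205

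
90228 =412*219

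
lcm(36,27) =108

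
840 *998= 838320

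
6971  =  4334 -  - 2637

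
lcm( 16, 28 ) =112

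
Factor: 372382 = 2^1*186191^1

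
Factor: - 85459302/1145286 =  -  3^( - 1)*19^1 * 127^(-1 )*167^( - 1 )*249881^1=- 4747739/63627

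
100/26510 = 10/2651  =  0.00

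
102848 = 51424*2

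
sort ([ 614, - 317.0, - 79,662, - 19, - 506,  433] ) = [ - 506, - 317.0, -79, - 19, 433, 614,662]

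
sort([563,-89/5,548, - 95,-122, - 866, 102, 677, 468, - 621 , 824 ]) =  [-866,-621, - 122, - 95,  -  89/5, 102,468,  548,563, 677, 824 ] 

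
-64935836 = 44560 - 64980396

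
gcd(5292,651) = 21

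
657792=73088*9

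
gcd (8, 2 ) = 2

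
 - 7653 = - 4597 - 3056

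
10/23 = 10/23 = 0.43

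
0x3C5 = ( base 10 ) 965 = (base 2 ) 1111000101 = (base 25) 1df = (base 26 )1b3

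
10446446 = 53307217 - 42860771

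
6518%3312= 3206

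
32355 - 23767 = 8588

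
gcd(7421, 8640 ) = 1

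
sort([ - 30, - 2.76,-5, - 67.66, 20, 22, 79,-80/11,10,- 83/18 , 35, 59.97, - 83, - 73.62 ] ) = [ - 83, - 73.62,- 67.66, - 30, - 80/11 , - 5, - 83/18, - 2.76 , 10, 20,22, 35, 59.97,  79]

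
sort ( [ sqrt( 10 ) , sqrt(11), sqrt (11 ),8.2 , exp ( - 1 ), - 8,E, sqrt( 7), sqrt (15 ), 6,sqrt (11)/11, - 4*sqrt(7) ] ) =[ - 4*sqrt ( 7),  -  8 , sqrt ( 11)/11, exp ( - 1 )  ,  sqrt(7 ),E, sqrt( 10),sqrt(11),  sqrt(11),sqrt(15), 6, 8.2]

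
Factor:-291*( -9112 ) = 2651592  =  2^3 *3^1*17^1*67^1 *97^1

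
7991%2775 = 2441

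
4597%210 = 187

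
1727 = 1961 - 234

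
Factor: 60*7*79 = 33180 = 2^2*3^1*5^1*7^1*79^1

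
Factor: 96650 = 2^1*5^2*1933^1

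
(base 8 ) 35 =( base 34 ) T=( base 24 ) 15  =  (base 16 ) 1D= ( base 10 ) 29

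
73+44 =117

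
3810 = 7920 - 4110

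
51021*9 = 459189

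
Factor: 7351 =7351^1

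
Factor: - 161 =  - 7^1*23^1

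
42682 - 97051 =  - 54369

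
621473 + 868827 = 1490300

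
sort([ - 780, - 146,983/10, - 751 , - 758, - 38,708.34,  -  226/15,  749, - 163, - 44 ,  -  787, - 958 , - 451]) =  [ - 958, - 787, - 780 , - 758, - 751,-451 , - 163,  -  146, - 44 ,- 38, - 226/15, 983/10,708.34 , 749 ]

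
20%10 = 0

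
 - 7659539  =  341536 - 8001075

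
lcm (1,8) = 8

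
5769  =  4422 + 1347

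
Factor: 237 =3^1*79^1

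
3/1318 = 3/1318 = 0.00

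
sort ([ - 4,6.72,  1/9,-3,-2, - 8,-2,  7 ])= [ - 8, - 4, - 3, - 2, - 2, 1/9, 6.72, 7 ] 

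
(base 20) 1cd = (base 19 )1f7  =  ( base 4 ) 22031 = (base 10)653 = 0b1010001101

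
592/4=148 = 148.00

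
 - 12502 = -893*14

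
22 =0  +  22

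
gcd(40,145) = 5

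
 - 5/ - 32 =5/32 = 0.16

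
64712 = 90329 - 25617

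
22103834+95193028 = 117296862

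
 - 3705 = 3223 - 6928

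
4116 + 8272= 12388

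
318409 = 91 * 3499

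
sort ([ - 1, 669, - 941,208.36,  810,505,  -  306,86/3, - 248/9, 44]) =[ - 941, - 306,  -  248/9, - 1,86/3,44, 208.36,505,  669,810]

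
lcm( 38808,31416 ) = 659736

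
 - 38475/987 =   -  39+6/329 = -38.98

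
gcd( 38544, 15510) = 66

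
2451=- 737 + 3188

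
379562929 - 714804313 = -335241384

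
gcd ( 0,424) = 424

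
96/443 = 96/443  =  0.22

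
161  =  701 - 540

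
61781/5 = 61781/5 = 12356.20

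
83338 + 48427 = 131765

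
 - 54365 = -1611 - 52754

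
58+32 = 90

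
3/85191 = 1/28397   =  0.00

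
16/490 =8/245= 0.03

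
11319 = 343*33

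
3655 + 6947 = 10602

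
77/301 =11/43 = 0.26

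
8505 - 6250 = 2255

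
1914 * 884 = 1691976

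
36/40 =9/10=   0.90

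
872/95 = 9 +17/95 = 9.18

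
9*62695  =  564255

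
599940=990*606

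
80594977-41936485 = 38658492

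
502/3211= 502/3211 = 0.16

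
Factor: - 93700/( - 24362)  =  50/13 = 2^1*5^2 * 13^( - 1)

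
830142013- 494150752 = 335991261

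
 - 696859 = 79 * ( - 8821)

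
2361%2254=107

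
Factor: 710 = 2^1*5^1 *71^1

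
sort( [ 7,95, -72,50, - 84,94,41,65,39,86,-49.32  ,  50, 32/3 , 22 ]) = [-84, - 72, - 49.32,7,32/3, 22,39, 41 , 50,50,65,86, 94,95]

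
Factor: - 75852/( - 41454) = 86/47 = 2^1*43^1*47^( - 1) 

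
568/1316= 142/329=0.43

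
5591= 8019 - 2428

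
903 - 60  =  843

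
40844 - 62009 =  - 21165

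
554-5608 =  - 5054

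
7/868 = 1/124 = 0.01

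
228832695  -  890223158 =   -  661390463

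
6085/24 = 253 + 13/24 = 253.54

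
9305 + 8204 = 17509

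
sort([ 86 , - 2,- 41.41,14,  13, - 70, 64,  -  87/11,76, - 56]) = [-70, - 56, - 41.41,-87/11, -2,13 , 14,64,76,86]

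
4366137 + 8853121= 13219258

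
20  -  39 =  - 19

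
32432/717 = 32432/717 = 45.23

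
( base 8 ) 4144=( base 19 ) 5i1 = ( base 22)49e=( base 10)2148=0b100001100100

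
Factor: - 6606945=  -  3^2*5^1* 41^1*3581^1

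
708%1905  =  708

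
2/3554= 1/1777 = 0.00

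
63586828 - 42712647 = 20874181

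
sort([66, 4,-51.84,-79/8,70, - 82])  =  [-82 ,  -  51.84 ,  -  79/8, 4,  66, 70]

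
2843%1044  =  755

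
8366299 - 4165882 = 4200417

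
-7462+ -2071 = -9533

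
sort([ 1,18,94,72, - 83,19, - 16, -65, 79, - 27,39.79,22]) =[-83, - 65,-27, - 16,1,18, 19,22,39.79,72,79,94 ]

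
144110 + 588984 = 733094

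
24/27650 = 12/13825 = 0.00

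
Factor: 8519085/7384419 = 3^( - 1)*5^1*7^( - 1)*23^1* 89^(-1)*439^(  -  1)*8231^1=   946565/820491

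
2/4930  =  1/2465 = 0.00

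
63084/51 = 21028/17 = 1236.94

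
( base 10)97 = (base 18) 57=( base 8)141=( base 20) 4H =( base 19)52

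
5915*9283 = 54908945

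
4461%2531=1930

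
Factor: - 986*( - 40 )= 39440=   2^4*5^1*17^1 * 29^1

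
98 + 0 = 98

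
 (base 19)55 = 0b1100100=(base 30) 3A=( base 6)244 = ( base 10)100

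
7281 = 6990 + 291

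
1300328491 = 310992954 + 989335537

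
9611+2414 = 12025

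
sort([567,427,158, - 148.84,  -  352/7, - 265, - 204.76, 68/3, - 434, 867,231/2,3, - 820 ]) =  [ - 820, - 434, -265, - 204.76 , - 148.84, - 352/7, 3,68/3, 231/2, 158,427,567,867] 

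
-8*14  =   - 112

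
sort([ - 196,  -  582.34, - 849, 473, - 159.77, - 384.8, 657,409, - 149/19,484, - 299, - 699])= [ - 849, - 699,-582.34, - 384.8, - 299,-196,  -  159.77, - 149/19 , 409,473, 484 , 657 ] 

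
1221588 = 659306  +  562282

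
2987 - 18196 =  - 15209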